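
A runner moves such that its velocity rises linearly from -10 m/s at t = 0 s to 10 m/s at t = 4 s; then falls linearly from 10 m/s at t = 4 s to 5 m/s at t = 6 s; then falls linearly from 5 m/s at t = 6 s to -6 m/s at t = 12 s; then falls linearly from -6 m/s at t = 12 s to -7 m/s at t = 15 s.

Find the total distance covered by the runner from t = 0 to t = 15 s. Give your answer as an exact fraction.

1565/22 m

Distance (not displacement) is the total path length: add the absolute areas under v-t.
0–4 s: v = 0 at t = 2 s; triangle areas 10 + 10 = 20 m
4–6 s: |½(10 + 5)(2)| = 15 m
6–12 s: v = 0 at t = 96/11 s; triangle areas 75/11 + 108/11 = 183/11 m
12–15 s: |½(-6 + -7)(3)| = 19.5 m
Total distance = 1565/22 m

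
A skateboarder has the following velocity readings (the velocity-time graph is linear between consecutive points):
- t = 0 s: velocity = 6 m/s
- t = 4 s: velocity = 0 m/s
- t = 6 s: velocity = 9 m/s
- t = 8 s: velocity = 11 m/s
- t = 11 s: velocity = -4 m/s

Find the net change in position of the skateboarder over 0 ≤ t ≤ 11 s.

Net displacement equals the area under the velocity-time graph (areas below the axis count negative).
0–4 s: ½(6 + 0)(4) = 12 m
4–6 s: ½(0 + 9)(2) = 9 m
6–8 s: ½(9 + 11)(2) = 20 m
8–11 s: ½(11 + -4)(3) = 10.5 m
Net displacement = 51.5 m

51.5 m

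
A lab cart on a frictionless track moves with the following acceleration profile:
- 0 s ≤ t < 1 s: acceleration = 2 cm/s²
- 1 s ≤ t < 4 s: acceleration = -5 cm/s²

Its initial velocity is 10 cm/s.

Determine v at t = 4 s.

Δv equals the area under the a-t graph; then v = v₀ + Δv.
0–1 s: 2 × 1 = 2 cm/s
1–4 s: -5 × 3 = -15 cm/s
Δv = -13 cm/s, so v(4) = 10 + (-13) = -3 cm/s.

-3 cm/s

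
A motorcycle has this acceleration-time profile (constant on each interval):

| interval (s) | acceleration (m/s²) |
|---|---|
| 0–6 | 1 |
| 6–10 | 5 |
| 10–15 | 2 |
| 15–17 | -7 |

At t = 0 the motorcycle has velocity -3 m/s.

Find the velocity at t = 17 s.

19 m/s

Δv equals the area under the a-t graph; then v = v₀ + Δv.
0–6 s: 1 × 6 = 6 m/s
6–10 s: 5 × 4 = 20 m/s
10–15 s: 2 × 5 = 10 m/s
15–17 s: -7 × 2 = -14 m/s
Δv = 22 m/s, so v(17) = -3 + (22) = 19 m/s.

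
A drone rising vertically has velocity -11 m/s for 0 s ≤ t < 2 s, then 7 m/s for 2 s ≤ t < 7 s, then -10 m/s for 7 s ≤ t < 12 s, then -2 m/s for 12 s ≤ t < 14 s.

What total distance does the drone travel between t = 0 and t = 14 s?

111 m

Distance (not displacement) is the total path length: add the absolute areas under v-t.
0–2 s: |-11| × 2 = 22 m
2–7 s: |7| × 5 = 35 m
7–12 s: |-10| × 5 = 50 m
12–14 s: |-2| × 2 = 4 m
Total distance = 111 m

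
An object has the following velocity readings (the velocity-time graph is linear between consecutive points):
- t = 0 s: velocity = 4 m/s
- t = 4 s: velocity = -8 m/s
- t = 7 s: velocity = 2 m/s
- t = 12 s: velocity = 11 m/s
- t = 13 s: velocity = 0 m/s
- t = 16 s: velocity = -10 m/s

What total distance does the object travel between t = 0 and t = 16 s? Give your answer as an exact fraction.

Total distance travelled is ∫|v| dt — sum the magnitudes of each area piece.
0–4 s: v = 0 at t = 4/3 s; triangle areas 8/3 + 32/3 = 40/3 m
4–7 s: v = 0 at t = 6.4 s; triangle areas 9.6 + 0.6 = 10.2 m
7–12 s: |½(2 + 11)(5)| = 32.5 m
12–13 s: |½(11 + 0)(1)| = 5.5 m
13–16 s: |½(0 + -10)(3)| = 15 m
Total distance = 1148/15 m

1148/15 m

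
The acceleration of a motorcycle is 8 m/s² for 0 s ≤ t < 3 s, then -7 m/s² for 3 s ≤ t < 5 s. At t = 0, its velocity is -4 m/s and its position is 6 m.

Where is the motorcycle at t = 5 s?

On each constant-a segment, Δv = aΔt and Δx = v₀Δt + ½aΔt²; chain segment to segment.
0–3 s: v starts -4 m/s; Δx = -4·3 + ½·8·3² = 24 m; v ends 20 m/s.
3–5 s: v starts 20 m/s; Δx = 20·2 + ½·-7·2² = 26 m; v ends 6 m/s.
x(5) = 6 + Σ Δx = 56 m.

56 m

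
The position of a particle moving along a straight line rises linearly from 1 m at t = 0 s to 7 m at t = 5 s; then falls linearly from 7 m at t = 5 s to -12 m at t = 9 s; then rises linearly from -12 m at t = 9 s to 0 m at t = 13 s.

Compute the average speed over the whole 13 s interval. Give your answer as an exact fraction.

Average speed = (total path length)/(elapsed time); on a piecewise-linear x-t graph the path length is Σ|Δx|.
0–5 s: |Δx| = |7 − 1| = 6 m
5–9 s: |Δx| = |-12 − 7| = 19 m
9–13 s: |Δx| = |0 − -12| = 12 m
Total path = 37 m; average speed = 37/13 = 37/13 m/s.

37/13 m/s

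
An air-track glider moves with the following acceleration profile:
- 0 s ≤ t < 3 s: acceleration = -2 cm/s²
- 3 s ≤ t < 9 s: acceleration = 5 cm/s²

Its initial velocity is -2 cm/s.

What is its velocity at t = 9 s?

Δv equals the area under the a-t graph; then v = v₀ + Δv.
0–3 s: -2 × 3 = -6 cm/s
3–9 s: 5 × 6 = 30 cm/s
Δv = 24 cm/s, so v(9) = -2 + (24) = 22 cm/s.

22 cm/s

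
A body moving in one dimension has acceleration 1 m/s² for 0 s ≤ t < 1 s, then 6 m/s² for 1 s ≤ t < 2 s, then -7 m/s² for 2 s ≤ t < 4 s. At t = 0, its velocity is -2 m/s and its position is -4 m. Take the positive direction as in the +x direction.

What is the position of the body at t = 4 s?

-7.5 m

On each constant-a segment, Δv = aΔt and Δx = v₀Δt + ½aΔt²; chain segment to segment.
0–1 s: v starts -2 m/s; Δx = -2·1 + ½·1·1² = -1.5 m; v ends -1 m/s.
1–2 s: v starts -1 m/s; Δx = -1·1 + ½·6·1² = 2 m; v ends 5 m/s.
2–4 s: v starts 5 m/s; Δx = 5·2 + ½·-7·2² = -4 m; v ends -9 m/s.
x(4) = -4 + Σ Δx = -7.5 m.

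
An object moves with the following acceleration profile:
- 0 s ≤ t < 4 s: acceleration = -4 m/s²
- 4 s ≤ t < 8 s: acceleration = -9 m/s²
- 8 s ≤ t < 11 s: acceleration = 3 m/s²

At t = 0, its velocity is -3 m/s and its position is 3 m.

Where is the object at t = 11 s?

-340.5 m

On each constant-a segment, Δv = aΔt and Δx = v₀Δt + ½aΔt²; chain segment to segment.
0–4 s: v starts -3 m/s; Δx = -3·4 + ½·-4·4² = -44 m; v ends -19 m/s.
4–8 s: v starts -19 m/s; Δx = -19·4 + ½·-9·4² = -148 m; v ends -55 m/s.
8–11 s: v starts -55 m/s; Δx = -55·3 + ½·3·3² = -151.5 m; v ends -46 m/s.
x(11) = 3 + Σ Δx = -340.5 m.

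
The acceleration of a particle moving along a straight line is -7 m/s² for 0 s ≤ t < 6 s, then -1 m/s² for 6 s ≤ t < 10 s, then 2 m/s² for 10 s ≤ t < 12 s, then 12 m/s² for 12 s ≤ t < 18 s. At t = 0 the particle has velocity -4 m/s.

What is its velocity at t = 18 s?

26 m/s

Δv equals the area under the a-t graph; then v = v₀ + Δv.
0–6 s: -7 × 6 = -42 m/s
6–10 s: -1 × 4 = -4 m/s
10–12 s: 2 × 2 = 4 m/s
12–18 s: 12 × 6 = 72 m/s
Δv = 30 m/s, so v(18) = -4 + (30) = 26 m/s.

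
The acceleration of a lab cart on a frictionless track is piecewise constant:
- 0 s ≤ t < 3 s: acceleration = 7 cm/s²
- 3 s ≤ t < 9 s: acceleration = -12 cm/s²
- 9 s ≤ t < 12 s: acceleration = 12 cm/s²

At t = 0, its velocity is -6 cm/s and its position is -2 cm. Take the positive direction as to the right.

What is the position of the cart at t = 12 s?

-231.5 cm

On each constant-a segment, Δv = aΔt and Δx = v₀Δt + ½aΔt²; chain segment to segment.
0–3 s: v starts -6 cm/s; Δx = -6·3 + ½·7·3² = 13.5 cm; v ends 15 cm/s.
3–9 s: v starts 15 cm/s; Δx = 15·6 + ½·-12·6² = -126 cm; v ends -57 cm/s.
9–12 s: v starts -57 cm/s; Δx = -57·3 + ½·12·3² = -117 cm; v ends -21 cm/s.
x(12) = -2 + Σ Δx = -231.5 cm.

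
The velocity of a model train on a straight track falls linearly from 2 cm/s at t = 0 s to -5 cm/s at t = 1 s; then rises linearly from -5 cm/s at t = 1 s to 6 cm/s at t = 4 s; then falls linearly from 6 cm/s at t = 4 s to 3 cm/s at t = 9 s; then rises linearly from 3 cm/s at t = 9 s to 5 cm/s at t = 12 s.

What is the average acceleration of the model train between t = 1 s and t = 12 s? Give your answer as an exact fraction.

Average acceleration = Δv/Δt = (5 − -5)/(12 − 1) = 10/11 cm/s².

10/11 cm/s²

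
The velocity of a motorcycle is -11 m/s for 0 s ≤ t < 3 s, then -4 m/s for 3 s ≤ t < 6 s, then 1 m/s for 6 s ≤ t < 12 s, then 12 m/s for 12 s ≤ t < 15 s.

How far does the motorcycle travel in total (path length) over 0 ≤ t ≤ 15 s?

Distance (not displacement) is the total path length: add the absolute areas under v-t.
0–3 s: |-11| × 3 = 33 m
3–6 s: |-4| × 3 = 12 m
6–12 s: |1| × 6 = 6 m
12–15 s: |12| × 3 = 36 m
Total distance = 87 m

87 m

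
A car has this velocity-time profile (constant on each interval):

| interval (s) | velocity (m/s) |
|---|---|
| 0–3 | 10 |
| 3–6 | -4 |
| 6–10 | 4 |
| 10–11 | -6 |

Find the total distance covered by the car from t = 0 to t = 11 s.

64 m

Total distance travelled is ∫|v| dt — sum the magnitudes of each area piece.
0–3 s: |10| × 3 = 30 m
3–6 s: |-4| × 3 = 12 m
6–10 s: |4| × 4 = 16 m
10–11 s: |-6| × 1 = 6 m
Total distance = 64 m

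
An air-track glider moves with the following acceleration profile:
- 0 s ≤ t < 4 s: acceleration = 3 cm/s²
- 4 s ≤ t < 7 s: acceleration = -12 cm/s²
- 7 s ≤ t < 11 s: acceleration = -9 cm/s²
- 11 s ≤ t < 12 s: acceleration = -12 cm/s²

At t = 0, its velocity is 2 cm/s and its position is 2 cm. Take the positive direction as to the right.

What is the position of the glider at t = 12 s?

On each constant-a segment, Δv = aΔt and Δx = v₀Δt + ½aΔt²; chain segment to segment.
0–4 s: v starts 2 cm/s; Δx = 2·4 + ½·3·4² = 32 cm; v ends 14 cm/s.
4–7 s: v starts 14 cm/s; Δx = 14·3 + ½·-12·3² = -12 cm; v ends -22 cm/s.
7–11 s: v starts -22 cm/s; Δx = -22·4 + ½·-9·4² = -160 cm; v ends -58 cm/s.
11–12 s: v starts -58 cm/s; Δx = -58·1 + ½·-12·1² = -64 cm; v ends -70 cm/s.
x(12) = 2 + Σ Δx = -202 cm.

-202 cm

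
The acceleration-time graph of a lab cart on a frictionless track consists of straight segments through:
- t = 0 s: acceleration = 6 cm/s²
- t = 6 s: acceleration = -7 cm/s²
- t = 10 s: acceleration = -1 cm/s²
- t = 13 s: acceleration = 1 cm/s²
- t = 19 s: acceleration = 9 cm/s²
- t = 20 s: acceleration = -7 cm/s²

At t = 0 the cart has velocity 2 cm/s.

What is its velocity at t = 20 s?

Δv equals the area under the a-t graph; then v = v₀ + Δv.
0–6 s: ½(6 + -7)(6) = -3 cm/s
6–10 s: ½(-7 + -1)(4) = -16 cm/s
10–13 s: ½(-1 + 1)(3) = 0 cm/s
13–19 s: ½(1 + 9)(6) = 30 cm/s
19–20 s: ½(9 + -7)(1) = 1 cm/s
Δv = 12 cm/s, so v(20) = 2 + (12) = 14 cm/s.

14 cm/s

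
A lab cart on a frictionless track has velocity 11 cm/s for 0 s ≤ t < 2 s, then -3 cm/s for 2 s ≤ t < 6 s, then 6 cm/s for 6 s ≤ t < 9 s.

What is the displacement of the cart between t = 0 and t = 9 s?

Displacement is the signed area under the v-t curve.
0–2 s: 11 × 2 = 22 cm
2–6 s: -3 × 4 = -12 cm
6–9 s: 6 × 3 = 18 cm
Net displacement = 28 cm

28 cm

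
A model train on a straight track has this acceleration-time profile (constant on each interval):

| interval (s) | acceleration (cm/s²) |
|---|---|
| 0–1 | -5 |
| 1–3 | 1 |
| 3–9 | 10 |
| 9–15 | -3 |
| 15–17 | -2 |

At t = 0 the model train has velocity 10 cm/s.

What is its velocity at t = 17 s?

45 cm/s

Δv equals the area under the a-t graph; then v = v₀ + Δv.
0–1 s: -5 × 1 = -5 cm/s
1–3 s: 1 × 2 = 2 cm/s
3–9 s: 10 × 6 = 60 cm/s
9–15 s: -3 × 6 = -18 cm/s
15–17 s: -2 × 2 = -4 cm/s
Δv = 35 cm/s, so v(17) = 10 + (35) = 45 cm/s.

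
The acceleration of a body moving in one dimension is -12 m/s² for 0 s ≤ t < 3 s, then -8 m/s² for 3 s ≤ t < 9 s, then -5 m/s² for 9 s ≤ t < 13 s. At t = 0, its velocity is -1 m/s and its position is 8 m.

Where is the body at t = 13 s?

On each constant-a segment, Δv = aΔt and Δx = v₀Δt + ½aΔt²; chain segment to segment.
0–3 s: v starts -1 m/s; Δx = -1·3 + ½·-12·3² = -57 m; v ends -37 m/s.
3–9 s: v starts -37 m/s; Δx = -37·6 + ½·-8·6² = -366 m; v ends -85 m/s.
9–13 s: v starts -85 m/s; Δx = -85·4 + ½·-5·4² = -380 m; v ends -105 m/s.
x(13) = 8 + Σ Δx = -795 m.

-795 m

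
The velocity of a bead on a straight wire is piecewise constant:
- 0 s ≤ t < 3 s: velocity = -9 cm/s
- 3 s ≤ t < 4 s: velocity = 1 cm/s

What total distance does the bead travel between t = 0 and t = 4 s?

Total distance travelled is ∫|v| dt — sum the magnitudes of each area piece.
0–3 s: |-9| × 3 = 27 cm
3–4 s: |1| × 1 = 1 cm
Total distance = 28 cm

28 cm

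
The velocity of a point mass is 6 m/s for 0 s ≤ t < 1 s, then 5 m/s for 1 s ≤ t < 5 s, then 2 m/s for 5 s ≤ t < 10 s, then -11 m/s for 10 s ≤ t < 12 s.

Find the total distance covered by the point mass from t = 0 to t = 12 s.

58 m

Total distance travelled is ∫|v| dt — sum the magnitudes of each area piece.
0–1 s: |6| × 1 = 6 m
1–5 s: |5| × 4 = 20 m
5–10 s: |2| × 5 = 10 m
10–12 s: |-11| × 2 = 22 m
Total distance = 58 m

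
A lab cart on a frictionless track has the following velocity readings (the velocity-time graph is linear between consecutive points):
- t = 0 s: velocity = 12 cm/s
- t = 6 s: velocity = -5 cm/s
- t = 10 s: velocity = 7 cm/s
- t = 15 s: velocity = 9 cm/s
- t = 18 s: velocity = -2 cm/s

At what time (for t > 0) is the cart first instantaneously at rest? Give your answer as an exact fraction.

t = 72/17 s

v changes sign on 0–6 s (from 12 to -5); the graph is linear there, so v = 0 at t = 0 + (-12)·(6 − 0)/(-5 − 12) = 72/17 s.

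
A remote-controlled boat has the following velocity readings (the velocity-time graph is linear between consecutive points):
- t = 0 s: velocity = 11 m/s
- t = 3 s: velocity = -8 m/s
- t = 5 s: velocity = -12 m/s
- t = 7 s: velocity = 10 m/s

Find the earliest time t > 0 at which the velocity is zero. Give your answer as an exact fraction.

v changes sign on 0–3 s (from 11 to -8); the graph is linear there, so v = 0 at t = 0 + (-11)·(3 − 0)/(-8 − 11) = 33/19 s.

t = 33/19 s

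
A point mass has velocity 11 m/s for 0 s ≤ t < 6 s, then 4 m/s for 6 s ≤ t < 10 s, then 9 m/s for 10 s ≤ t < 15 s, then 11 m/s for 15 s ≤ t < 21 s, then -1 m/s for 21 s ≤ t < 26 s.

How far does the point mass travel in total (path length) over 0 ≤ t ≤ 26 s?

Total distance travelled is ∫|v| dt — sum the magnitudes of each area piece.
0–6 s: |11| × 6 = 66 m
6–10 s: |4| × 4 = 16 m
10–15 s: |9| × 5 = 45 m
15–21 s: |11| × 6 = 66 m
21–26 s: |-1| × 5 = 5 m
Total distance = 198 m

198 m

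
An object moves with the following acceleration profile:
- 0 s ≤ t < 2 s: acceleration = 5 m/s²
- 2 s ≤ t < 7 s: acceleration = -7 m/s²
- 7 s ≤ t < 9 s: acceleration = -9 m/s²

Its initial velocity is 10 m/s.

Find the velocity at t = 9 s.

-33 m/s

Δv equals the area under the a-t graph; then v = v₀ + Δv.
0–2 s: 5 × 2 = 10 m/s
2–7 s: -7 × 5 = -35 m/s
7–9 s: -9 × 2 = -18 m/s
Δv = -43 m/s, so v(9) = 10 + (-43) = -33 m/s.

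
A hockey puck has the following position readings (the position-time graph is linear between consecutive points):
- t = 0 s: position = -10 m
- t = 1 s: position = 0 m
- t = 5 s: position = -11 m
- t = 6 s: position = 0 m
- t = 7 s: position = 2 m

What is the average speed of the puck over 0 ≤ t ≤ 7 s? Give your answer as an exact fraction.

Average speed = (total path length)/(elapsed time); on a piecewise-linear x-t graph the path length is Σ|Δx|.
0–1 s: |Δx| = |0 − -10| = 10 m
1–5 s: |Δx| = |-11 − 0| = 11 m
5–6 s: |Δx| = |0 − -11| = 11 m
6–7 s: |Δx| = |2 − 0| = 2 m
Total path = 34 m; average speed = 34/7 = 34/7 m/s.

34/7 m/s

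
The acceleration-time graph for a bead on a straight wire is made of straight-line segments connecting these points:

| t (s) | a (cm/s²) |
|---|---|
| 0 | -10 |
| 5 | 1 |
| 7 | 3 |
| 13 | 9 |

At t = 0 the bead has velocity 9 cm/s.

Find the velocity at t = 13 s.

Δv equals the area under the a-t graph; then v = v₀ + Δv.
0–5 s: ½(-10 + 1)(5) = -22.5 cm/s
5–7 s: ½(1 + 3)(2) = 4 cm/s
7–13 s: ½(3 + 9)(6) = 36 cm/s
Δv = 17.5 cm/s, so v(13) = 9 + (17.5) = 26.5 cm/s.

26.5 cm/s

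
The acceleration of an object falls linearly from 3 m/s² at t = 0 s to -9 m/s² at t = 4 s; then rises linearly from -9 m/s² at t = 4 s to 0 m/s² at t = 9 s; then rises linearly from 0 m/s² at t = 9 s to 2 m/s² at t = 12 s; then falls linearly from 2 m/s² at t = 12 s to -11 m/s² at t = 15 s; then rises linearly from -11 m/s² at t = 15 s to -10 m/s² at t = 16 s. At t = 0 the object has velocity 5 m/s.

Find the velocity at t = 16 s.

-50.5 m/s

Δv equals the area under the a-t graph; then v = v₀ + Δv.
0–4 s: ½(3 + -9)(4) = -12 m/s
4–9 s: ½(-9 + 0)(5) = -22.5 m/s
9–12 s: ½(0 + 2)(3) = 3 m/s
12–15 s: ½(2 + -11)(3) = -13.5 m/s
15–16 s: ½(-11 + -10)(1) = -10.5 m/s
Δv = -55.5 m/s, so v(16) = 5 + (-55.5) = -50.5 m/s.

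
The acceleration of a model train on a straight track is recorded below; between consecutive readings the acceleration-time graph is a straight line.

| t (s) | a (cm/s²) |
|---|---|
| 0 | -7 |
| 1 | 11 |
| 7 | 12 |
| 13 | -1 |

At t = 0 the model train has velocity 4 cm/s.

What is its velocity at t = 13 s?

Δv equals the area under the a-t graph; then v = v₀ + Δv.
0–1 s: ½(-7 + 11)(1) = 2 cm/s
1–7 s: ½(11 + 12)(6) = 69 cm/s
7–13 s: ½(12 + -1)(6) = 33 cm/s
Δv = 104 cm/s, so v(13) = 4 + (104) = 108 cm/s.

108 cm/s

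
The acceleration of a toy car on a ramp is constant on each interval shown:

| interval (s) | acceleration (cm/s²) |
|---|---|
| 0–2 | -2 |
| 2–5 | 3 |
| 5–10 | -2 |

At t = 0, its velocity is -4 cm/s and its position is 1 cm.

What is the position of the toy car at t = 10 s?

On each constant-a segment, Δv = aΔt and Δx = v₀Δt + ½aΔt²; chain segment to segment.
0–2 s: v starts -4 cm/s; Δx = -4·2 + ½·-2·2² = -12 cm; v ends -8 cm/s.
2–5 s: v starts -8 cm/s; Δx = -8·3 + ½·3·3² = -10.5 cm; v ends 1 cm/s.
5–10 s: v starts 1 cm/s; Δx = 1·5 + ½·-2·5² = -20 cm; v ends -9 cm/s.
x(10) = 1 + Σ Δx = -41.5 cm.

-41.5 cm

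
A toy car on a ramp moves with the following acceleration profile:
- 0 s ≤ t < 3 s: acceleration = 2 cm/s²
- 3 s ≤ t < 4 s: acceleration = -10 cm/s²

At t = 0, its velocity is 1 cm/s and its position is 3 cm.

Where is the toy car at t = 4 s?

On each constant-a segment, Δv = aΔt and Δx = v₀Δt + ½aΔt²; chain segment to segment.
0–3 s: v starts 1 cm/s; Δx = 1·3 + ½·2·3² = 12 cm; v ends 7 cm/s.
3–4 s: v starts 7 cm/s; Δx = 7·1 + ½·-10·1² = 2 cm; v ends -3 cm/s.
x(4) = 3 + Σ Δx = 17 cm.

17 cm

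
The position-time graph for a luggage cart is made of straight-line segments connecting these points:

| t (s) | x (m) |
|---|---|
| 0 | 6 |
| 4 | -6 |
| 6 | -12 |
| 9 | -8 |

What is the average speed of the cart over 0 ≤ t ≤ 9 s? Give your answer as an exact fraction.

Average speed = (total path length)/(elapsed time); on a piecewise-linear x-t graph the path length is Σ|Δx|.
0–4 s: |Δx| = |-6 − 6| = 12 m
4–6 s: |Δx| = |-12 − -6| = 6 m
6–9 s: |Δx| = |-8 − -12| = 4 m
Total path = 22 m; average speed = 22/9 = 22/9 m/s.

22/9 m/s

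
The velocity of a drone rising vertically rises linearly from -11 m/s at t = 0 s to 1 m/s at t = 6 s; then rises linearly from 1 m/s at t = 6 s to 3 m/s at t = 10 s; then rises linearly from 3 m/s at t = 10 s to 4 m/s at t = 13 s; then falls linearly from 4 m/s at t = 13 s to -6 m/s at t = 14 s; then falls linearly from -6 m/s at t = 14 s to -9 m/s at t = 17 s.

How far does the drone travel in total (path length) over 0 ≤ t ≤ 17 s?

74.1 m

Distance (not displacement) is the total path length: add the absolute areas under v-t.
0–6 s: v = 0 at t = 5.5 s; triangle areas 30.25 + 0.25 = 30.5 m
6–10 s: |½(1 + 3)(4)| = 8 m
10–13 s: |½(3 + 4)(3)| = 10.5 m
13–14 s: v = 0 at t = 13.4 s; triangle areas 0.8 + 1.8 = 2.6 m
14–17 s: |½(-6 + -9)(3)| = 22.5 m
Total distance = 74.1 m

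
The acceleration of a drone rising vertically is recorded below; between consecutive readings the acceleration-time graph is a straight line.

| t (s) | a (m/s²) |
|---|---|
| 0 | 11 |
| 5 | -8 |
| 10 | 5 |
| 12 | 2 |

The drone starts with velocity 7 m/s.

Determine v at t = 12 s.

14 m/s

Δv equals the area under the a-t graph; then v = v₀ + Δv.
0–5 s: ½(11 + -8)(5) = 7.5 m/s
5–10 s: ½(-8 + 5)(5) = -7.5 m/s
10–12 s: ½(5 + 2)(2) = 7 m/s
Δv = 7 m/s, so v(12) = 7 + (7) = 14 m/s.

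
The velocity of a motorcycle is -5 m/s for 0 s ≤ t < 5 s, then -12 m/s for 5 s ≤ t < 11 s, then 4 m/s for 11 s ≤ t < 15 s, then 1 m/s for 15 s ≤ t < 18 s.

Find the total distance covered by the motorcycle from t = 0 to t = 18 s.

116 m

Distance (not displacement) is the total path length: add the absolute areas under v-t.
0–5 s: |-5| × 5 = 25 m
5–11 s: |-12| × 6 = 72 m
11–15 s: |4| × 4 = 16 m
15–18 s: |1| × 3 = 3 m
Total distance = 116 m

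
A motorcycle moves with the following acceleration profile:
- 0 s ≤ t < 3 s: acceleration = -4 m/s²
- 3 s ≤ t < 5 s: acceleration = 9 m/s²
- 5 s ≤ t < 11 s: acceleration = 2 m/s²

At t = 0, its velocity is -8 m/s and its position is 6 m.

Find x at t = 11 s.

-34 m

On each constant-a segment, Δv = aΔt and Δx = v₀Δt + ½aΔt²; chain segment to segment.
0–3 s: v starts -8 m/s; Δx = -8·3 + ½·-4·3² = -42 m; v ends -20 m/s.
3–5 s: v starts -20 m/s; Δx = -20·2 + ½·9·2² = -22 m; v ends -2 m/s.
5–11 s: v starts -2 m/s; Δx = -2·6 + ½·2·6² = 24 m; v ends 10 m/s.
x(11) = 6 + Σ Δx = -34 m.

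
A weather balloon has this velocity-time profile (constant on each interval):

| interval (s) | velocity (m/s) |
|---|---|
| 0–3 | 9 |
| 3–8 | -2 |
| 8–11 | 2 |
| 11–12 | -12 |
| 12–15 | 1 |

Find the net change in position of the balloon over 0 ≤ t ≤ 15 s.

14 m

Displacement is the signed area under the v-t curve.
0–3 s: 9 × 3 = 27 m
3–8 s: -2 × 5 = -10 m
8–11 s: 2 × 3 = 6 m
11–12 s: -12 × 1 = -12 m
12–15 s: 1 × 3 = 3 m
Net displacement = 14 m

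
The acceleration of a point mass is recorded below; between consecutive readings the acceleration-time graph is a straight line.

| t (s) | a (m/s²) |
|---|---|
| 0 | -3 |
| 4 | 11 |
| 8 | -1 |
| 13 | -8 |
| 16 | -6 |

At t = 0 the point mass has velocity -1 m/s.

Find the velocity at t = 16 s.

-8.5 m/s

Δv equals the area under the a-t graph; then v = v₀ + Δv.
0–4 s: ½(-3 + 11)(4) = 16 m/s
4–8 s: ½(11 + -1)(4) = 20 m/s
8–13 s: ½(-1 + -8)(5) = -22.5 m/s
13–16 s: ½(-8 + -6)(3) = -21 m/s
Δv = -7.5 m/s, so v(16) = -1 + (-7.5) = -8.5 m/s.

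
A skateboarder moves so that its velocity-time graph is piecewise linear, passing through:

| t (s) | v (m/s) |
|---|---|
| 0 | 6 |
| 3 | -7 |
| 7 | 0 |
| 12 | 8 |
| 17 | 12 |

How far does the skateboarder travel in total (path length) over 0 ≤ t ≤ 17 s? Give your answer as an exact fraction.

2439/26 m

Distance (not displacement) is the total path length: add the absolute areas under v-t.
0–3 s: v = 0 at t = 18/13 s; triangle areas 54/13 + 147/26 = 255/26 m
3–7 s: |½(-7 + 0)(4)| = 14 m
7–12 s: |½(0 + 8)(5)| = 20 m
12–17 s: |½(8 + 12)(5)| = 50 m
Total distance = 2439/26 m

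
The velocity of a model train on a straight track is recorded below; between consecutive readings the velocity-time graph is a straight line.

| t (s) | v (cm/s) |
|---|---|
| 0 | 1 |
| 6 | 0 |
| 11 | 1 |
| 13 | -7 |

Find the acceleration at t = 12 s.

Acceleration is the slope of the v-t graph on 11–13 s: (-7 − 1)/(13 − 11) = -4 cm/s².

-4 cm/s²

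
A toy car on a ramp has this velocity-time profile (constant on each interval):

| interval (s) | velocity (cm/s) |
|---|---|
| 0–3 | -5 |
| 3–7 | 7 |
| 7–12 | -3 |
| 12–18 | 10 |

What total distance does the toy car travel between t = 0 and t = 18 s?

Total distance travelled is ∫|v| dt — sum the magnitudes of each area piece.
0–3 s: |-5| × 3 = 15 cm
3–7 s: |7| × 4 = 28 cm
7–12 s: |-3| × 5 = 15 cm
12–18 s: |10| × 6 = 60 cm
Total distance = 118 cm

118 cm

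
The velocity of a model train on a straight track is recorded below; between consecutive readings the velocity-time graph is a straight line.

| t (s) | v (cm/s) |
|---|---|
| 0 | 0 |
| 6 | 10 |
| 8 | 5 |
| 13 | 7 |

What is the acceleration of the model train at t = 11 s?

Acceleration is the slope of the v-t graph on 8–13 s: (7 − 5)/(13 − 8) = 0.4 cm/s².

0.4 cm/s²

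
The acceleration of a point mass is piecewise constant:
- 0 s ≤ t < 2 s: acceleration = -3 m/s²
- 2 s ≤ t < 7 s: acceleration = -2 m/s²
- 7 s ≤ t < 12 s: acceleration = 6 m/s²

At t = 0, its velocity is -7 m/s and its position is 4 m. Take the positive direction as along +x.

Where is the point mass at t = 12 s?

-146 m

On each constant-a segment, Δv = aΔt and Δx = v₀Δt + ½aΔt²; chain segment to segment.
0–2 s: v starts -7 m/s; Δx = -7·2 + ½·-3·2² = -20 m; v ends -13 m/s.
2–7 s: v starts -13 m/s; Δx = -13·5 + ½·-2·5² = -90 m; v ends -23 m/s.
7–12 s: v starts -23 m/s; Δx = -23·5 + ½·6·5² = -40 m; v ends 7 m/s.
x(12) = 4 + Σ Δx = -146 m.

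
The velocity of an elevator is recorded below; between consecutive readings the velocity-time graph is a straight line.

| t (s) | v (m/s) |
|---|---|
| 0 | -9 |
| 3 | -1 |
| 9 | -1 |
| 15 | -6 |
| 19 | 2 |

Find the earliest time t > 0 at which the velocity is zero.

t = 18 s

v changes sign on 15–19 s (from -6 to 2); the graph is linear there, so v = 0 at t = 15 + (6)·(19 − 15)/(2 − -6) = 18 s.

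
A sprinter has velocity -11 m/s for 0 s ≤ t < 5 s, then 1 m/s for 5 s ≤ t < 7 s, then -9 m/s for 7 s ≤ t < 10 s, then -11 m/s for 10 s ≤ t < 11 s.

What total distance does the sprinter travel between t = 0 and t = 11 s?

95 m

Distance (not displacement) is the total path length: add the absolute areas under v-t.
0–5 s: |-11| × 5 = 55 m
5–7 s: |1| × 2 = 2 m
7–10 s: |-9| × 3 = 27 m
10–11 s: |-11| × 1 = 11 m
Total distance = 95 m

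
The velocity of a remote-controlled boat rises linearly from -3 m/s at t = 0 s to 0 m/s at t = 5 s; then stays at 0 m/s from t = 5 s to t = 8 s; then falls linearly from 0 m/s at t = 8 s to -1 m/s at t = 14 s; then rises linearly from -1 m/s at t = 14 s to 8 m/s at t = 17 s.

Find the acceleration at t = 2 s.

0.6 m/s²

Acceleration is the slope of the v-t graph on 0–5 s: (0 − -3)/(5 − 0) = 0.6 m/s².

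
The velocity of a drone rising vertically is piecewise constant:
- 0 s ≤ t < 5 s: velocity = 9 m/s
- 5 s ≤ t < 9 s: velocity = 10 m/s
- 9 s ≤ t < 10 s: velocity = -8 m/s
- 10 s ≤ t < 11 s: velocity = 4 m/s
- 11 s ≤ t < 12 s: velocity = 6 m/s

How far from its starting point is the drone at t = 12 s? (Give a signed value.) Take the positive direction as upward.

87 m

Displacement is the signed area under the v-t curve.
0–5 s: 9 × 5 = 45 m
5–9 s: 10 × 4 = 40 m
9–10 s: -8 × 1 = -8 m
10–11 s: 4 × 1 = 4 m
11–12 s: 6 × 1 = 6 m
Net displacement = 87 m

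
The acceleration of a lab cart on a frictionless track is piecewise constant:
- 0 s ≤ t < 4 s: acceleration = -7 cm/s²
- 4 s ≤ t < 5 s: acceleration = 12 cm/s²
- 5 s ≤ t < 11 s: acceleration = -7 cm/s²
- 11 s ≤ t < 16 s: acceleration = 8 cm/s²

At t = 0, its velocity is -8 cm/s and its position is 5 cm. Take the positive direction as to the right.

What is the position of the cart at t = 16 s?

-613 cm

On each constant-a segment, Δv = aΔt and Δx = v₀Δt + ½aΔt²; chain segment to segment.
0–4 s: v starts -8 cm/s; Δx = -8·4 + ½·-7·4² = -88 cm; v ends -36 cm/s.
4–5 s: v starts -36 cm/s; Δx = -36·1 + ½·12·1² = -30 cm; v ends -24 cm/s.
5–11 s: v starts -24 cm/s; Δx = -24·6 + ½·-7·6² = -270 cm; v ends -66 cm/s.
11–16 s: v starts -66 cm/s; Δx = -66·5 + ½·8·5² = -230 cm; v ends -26 cm/s.
x(16) = 5 + Σ Δx = -613 cm.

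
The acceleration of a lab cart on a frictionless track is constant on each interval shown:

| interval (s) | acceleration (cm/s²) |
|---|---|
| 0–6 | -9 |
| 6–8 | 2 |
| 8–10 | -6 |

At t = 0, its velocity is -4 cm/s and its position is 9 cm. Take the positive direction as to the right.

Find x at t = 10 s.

-409 cm

On each constant-a segment, Δv = aΔt and Δx = v₀Δt + ½aΔt²; chain segment to segment.
0–6 s: v starts -4 cm/s; Δx = -4·6 + ½·-9·6² = -186 cm; v ends -58 cm/s.
6–8 s: v starts -58 cm/s; Δx = -58·2 + ½·2·2² = -112 cm; v ends -54 cm/s.
8–10 s: v starts -54 cm/s; Δx = -54·2 + ½·-6·2² = -120 cm; v ends -66 cm/s.
x(10) = 9 + Σ Δx = -409 cm.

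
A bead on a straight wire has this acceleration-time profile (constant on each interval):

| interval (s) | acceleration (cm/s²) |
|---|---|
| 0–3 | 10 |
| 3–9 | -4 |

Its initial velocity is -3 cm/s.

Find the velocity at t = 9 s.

Δv equals the area under the a-t graph; then v = v₀ + Δv.
0–3 s: 10 × 3 = 30 cm/s
3–9 s: -4 × 6 = -24 cm/s
Δv = 6 cm/s, so v(9) = -3 + (6) = 3 cm/s.

3 cm/s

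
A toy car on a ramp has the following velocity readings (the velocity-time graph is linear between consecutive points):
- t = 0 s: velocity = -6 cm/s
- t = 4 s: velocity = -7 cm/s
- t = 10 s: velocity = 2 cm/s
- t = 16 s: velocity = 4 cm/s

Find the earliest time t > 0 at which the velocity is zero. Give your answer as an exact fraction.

t = 26/3 s

v changes sign on 4–10 s (from -7 to 2); the graph is linear there, so v = 0 at t = 4 + (7)·(10 − 4)/(2 − -7) = 26/3 s.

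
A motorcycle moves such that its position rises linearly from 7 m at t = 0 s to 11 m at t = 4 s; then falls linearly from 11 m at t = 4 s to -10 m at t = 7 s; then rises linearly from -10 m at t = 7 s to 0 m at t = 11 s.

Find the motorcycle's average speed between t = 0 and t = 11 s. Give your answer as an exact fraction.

Average speed = (total path length)/(elapsed time); on a piecewise-linear x-t graph the path length is Σ|Δx|.
0–4 s: |Δx| = |11 − 7| = 4 m
4–7 s: |Δx| = |-10 − 11| = 21 m
7–11 s: |Δx| = |0 − -10| = 10 m
Total path = 35 m; average speed = 35/11 = 35/11 m/s.

35/11 m/s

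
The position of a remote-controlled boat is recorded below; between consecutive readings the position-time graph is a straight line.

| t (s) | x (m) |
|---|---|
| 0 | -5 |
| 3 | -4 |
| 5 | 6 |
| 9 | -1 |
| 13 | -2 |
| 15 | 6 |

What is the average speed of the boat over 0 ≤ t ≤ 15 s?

1.8 m/s

Average speed = (total path length)/(elapsed time); on a piecewise-linear x-t graph the path length is Σ|Δx|.
0–3 s: |Δx| = |-4 − -5| = 1 m
3–5 s: |Δx| = |6 − -4| = 10 m
5–9 s: |Δx| = |-1 − 6| = 7 m
9–13 s: |Δx| = |-2 − -1| = 1 m
13–15 s: |Δx| = |6 − -2| = 8 m
Total path = 27 m; average speed = 27/15 = 1.8 m/s.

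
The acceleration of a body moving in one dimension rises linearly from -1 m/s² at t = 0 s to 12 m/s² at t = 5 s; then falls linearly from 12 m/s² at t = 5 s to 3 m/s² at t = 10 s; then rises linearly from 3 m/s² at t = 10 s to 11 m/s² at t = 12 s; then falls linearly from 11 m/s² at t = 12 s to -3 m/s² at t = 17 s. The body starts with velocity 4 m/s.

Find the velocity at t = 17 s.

103 m/s

Δv equals the area under the a-t graph; then v = v₀ + Δv.
0–5 s: ½(-1 + 12)(5) = 27.5 m/s
5–10 s: ½(12 + 3)(5) = 37.5 m/s
10–12 s: ½(3 + 11)(2) = 14 m/s
12–17 s: ½(11 + -3)(5) = 20 m/s
Δv = 99 m/s, so v(17) = 4 + (99) = 103 m/s.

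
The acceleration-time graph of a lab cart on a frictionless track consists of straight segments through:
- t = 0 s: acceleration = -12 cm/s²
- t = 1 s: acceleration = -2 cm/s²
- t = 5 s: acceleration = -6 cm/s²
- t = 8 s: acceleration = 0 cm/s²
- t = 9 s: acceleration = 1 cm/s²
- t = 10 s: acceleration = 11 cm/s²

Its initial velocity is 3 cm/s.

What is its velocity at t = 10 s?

Δv equals the area under the a-t graph; then v = v₀ + Δv.
0–1 s: ½(-12 + -2)(1) = -7 cm/s
1–5 s: ½(-2 + -6)(4) = -16 cm/s
5–8 s: ½(-6 + 0)(3) = -9 cm/s
8–9 s: ½(0 + 1)(1) = 0.5 cm/s
9–10 s: ½(1 + 11)(1) = 6 cm/s
Δv = -25.5 cm/s, so v(10) = 3 + (-25.5) = -22.5 cm/s.

-22.5 cm/s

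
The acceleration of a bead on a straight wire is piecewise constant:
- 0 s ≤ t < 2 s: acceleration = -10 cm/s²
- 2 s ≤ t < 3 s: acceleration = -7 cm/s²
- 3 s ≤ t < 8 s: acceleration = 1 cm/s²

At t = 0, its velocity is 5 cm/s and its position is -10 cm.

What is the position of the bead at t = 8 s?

-136 cm

On each constant-a segment, Δv = aΔt and Δx = v₀Δt + ½aΔt²; chain segment to segment.
0–2 s: v starts 5 cm/s; Δx = 5·2 + ½·-10·2² = -10 cm; v ends -15 cm/s.
2–3 s: v starts -15 cm/s; Δx = -15·1 + ½·-7·1² = -18.5 cm; v ends -22 cm/s.
3–8 s: v starts -22 cm/s; Δx = -22·5 + ½·1·5² = -97.5 cm; v ends -17 cm/s.
x(8) = -10 + Σ Δx = -136 cm.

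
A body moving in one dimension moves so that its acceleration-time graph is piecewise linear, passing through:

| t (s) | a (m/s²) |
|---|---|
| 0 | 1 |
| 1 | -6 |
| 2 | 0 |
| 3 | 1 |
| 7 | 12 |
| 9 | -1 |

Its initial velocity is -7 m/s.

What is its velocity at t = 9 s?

Δv equals the area under the a-t graph; then v = v₀ + Δv.
0–1 s: ½(1 + -6)(1) = -2.5 m/s
1–2 s: ½(-6 + 0)(1) = -3 m/s
2–3 s: ½(0 + 1)(1) = 0.5 m/s
3–7 s: ½(1 + 12)(4) = 26 m/s
7–9 s: ½(12 + -1)(2) = 11 m/s
Δv = 32 m/s, so v(9) = -7 + (32) = 25 m/s.

25 m/s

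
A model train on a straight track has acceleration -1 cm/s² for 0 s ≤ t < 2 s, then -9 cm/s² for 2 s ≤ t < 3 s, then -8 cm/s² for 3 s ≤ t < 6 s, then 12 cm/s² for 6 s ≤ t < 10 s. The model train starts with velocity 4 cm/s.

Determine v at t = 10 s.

Δv equals the area under the a-t graph; then v = v₀ + Δv.
0–2 s: -1 × 2 = -2 cm/s
2–3 s: -9 × 1 = -9 cm/s
3–6 s: -8 × 3 = -24 cm/s
6–10 s: 12 × 4 = 48 cm/s
Δv = 13 cm/s, so v(10) = 4 + (13) = 17 cm/s.

17 cm/s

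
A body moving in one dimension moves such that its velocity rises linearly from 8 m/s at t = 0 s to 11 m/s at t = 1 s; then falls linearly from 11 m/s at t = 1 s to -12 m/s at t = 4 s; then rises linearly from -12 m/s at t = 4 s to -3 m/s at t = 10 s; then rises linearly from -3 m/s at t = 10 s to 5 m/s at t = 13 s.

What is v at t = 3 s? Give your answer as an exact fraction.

On 1–4 s the graph is linear from 11 to -12 m/s: v(3) = 11 + (-12 − 11)·(3 − 1)/(4 − 1) = -13/3 m/s.

-13/3 m/s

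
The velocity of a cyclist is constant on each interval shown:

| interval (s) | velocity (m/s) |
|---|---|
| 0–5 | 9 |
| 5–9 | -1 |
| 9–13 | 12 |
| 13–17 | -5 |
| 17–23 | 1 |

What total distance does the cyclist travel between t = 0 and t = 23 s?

Distance (not displacement) is the total path length: add the absolute areas under v-t.
0–5 s: |9| × 5 = 45 m
5–9 s: |-1| × 4 = 4 m
9–13 s: |12| × 4 = 48 m
13–17 s: |-5| × 4 = 20 m
17–23 s: |1| × 6 = 6 m
Total distance = 123 m

123 m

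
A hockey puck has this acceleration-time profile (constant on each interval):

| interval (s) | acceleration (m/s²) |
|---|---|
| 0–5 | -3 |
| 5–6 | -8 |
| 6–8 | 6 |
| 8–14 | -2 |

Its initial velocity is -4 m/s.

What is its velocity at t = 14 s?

Δv equals the area under the a-t graph; then v = v₀ + Δv.
0–5 s: -3 × 5 = -15 m/s
5–6 s: -8 × 1 = -8 m/s
6–8 s: 6 × 2 = 12 m/s
8–14 s: -2 × 6 = -12 m/s
Δv = -23 m/s, so v(14) = -4 + (-23) = -27 m/s.

-27 m/s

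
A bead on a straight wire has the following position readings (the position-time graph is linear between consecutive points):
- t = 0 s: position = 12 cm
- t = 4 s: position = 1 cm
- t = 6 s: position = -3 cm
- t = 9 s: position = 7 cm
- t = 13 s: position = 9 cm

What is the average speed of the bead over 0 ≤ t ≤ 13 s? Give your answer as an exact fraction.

27/13 cm/s

Average speed = (total path length)/(elapsed time); on a piecewise-linear x-t graph the path length is Σ|Δx|.
0–4 s: |Δx| = |1 − 12| = 11 cm
4–6 s: |Δx| = |-3 − 1| = 4 cm
6–9 s: |Δx| = |7 − -3| = 10 cm
9–13 s: |Δx| = |9 − 7| = 2 cm
Total path = 27 cm; average speed = 27/13 = 27/13 cm/s.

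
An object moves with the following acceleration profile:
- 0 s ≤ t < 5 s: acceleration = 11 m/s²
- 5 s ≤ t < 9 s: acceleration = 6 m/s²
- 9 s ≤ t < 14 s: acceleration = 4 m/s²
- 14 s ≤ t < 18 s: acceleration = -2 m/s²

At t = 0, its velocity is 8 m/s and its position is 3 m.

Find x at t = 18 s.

On each constant-a segment, Δv = aΔt and Δx = v₀Δt + ½aΔt²; chain segment to segment.
0–5 s: v starts 8 m/s; Δx = 8·5 + ½·11·5² = 177.5 m; v ends 63 m/s.
5–9 s: v starts 63 m/s; Δx = 63·4 + ½·6·4² = 300 m; v ends 87 m/s.
9–14 s: v starts 87 m/s; Δx = 87·5 + ½·4·5² = 485 m; v ends 107 m/s.
14–18 s: v starts 107 m/s; Δx = 107·4 + ½·-2·4² = 412 m; v ends 99 m/s.
x(18) = 3 + Σ Δx = 1377.5 m.

1377.5 m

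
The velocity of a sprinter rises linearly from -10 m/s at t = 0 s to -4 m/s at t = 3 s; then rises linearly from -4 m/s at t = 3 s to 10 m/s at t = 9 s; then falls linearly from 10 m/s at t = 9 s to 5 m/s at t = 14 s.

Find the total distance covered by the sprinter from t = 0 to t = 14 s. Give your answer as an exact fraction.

Distance (not displacement) is the total path length: add the absolute areas under v-t.
0–3 s: |½(-10 + -4)(3)| = 21 m
3–9 s: v = 0 at t = 33/7 s; triangle areas 24/7 + 150/7 = 174/7 m
9–14 s: |½(10 + 5)(5)| = 37.5 m
Total distance = 1167/14 m

1167/14 m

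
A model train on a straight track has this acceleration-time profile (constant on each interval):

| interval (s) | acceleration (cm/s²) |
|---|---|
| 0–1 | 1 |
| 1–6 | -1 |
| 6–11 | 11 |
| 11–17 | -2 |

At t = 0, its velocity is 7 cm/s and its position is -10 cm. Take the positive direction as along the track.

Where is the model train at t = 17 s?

489.5 cm

On each constant-a segment, Δv = aΔt and Δx = v₀Δt + ½aΔt²; chain segment to segment.
0–1 s: v starts 7 cm/s; Δx = 7·1 + ½·1·1² = 7.5 cm; v ends 8 cm/s.
1–6 s: v starts 8 cm/s; Δx = 8·5 + ½·-1·5² = 27.5 cm; v ends 3 cm/s.
6–11 s: v starts 3 cm/s; Δx = 3·5 + ½·11·5² = 152.5 cm; v ends 58 cm/s.
11–17 s: v starts 58 cm/s; Δx = 58·6 + ½·-2·6² = 312 cm; v ends 46 cm/s.
x(17) = -10 + Σ Δx = 489.5 cm.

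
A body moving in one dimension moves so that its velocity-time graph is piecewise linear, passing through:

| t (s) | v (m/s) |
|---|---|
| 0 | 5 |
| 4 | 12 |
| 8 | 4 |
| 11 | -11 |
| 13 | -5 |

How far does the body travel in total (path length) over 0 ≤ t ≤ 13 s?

Total distance travelled is ∫|v| dt — sum the magnitudes of each area piece.
0–4 s: |½(5 + 12)(4)| = 34 m
4–8 s: |½(12 + 4)(4)| = 32 m
8–11 s: v = 0 at t = 8.8 s; triangle areas 1.6 + 12.1 = 13.7 m
11–13 s: |½(-11 + -5)(2)| = 16 m
Total distance = 95.7 m

95.7 m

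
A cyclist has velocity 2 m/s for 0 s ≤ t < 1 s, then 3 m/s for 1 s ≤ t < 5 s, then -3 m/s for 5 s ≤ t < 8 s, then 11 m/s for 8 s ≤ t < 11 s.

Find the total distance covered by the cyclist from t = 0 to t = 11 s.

Distance (not displacement) is the total path length: add the absolute areas under v-t.
0–1 s: |2| × 1 = 2 m
1–5 s: |3| × 4 = 12 m
5–8 s: |-3| × 3 = 9 m
8–11 s: |11| × 3 = 33 m
Total distance = 56 m

56 m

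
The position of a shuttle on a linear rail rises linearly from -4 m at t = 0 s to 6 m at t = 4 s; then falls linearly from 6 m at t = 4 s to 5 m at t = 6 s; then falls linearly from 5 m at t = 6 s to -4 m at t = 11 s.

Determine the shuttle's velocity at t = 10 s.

-1.8 m/s

Velocity is the slope of the x-t graph on 6–11 s: (-4 − 5)/(11 − 6) = -1.8 m/s.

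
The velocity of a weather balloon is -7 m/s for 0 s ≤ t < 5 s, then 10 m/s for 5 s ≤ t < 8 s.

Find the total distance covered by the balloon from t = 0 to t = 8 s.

Distance (not displacement) is the total path length: add the absolute areas under v-t.
0–5 s: |-7| × 5 = 35 m
5–8 s: |10| × 3 = 30 m
Total distance = 65 m

65 m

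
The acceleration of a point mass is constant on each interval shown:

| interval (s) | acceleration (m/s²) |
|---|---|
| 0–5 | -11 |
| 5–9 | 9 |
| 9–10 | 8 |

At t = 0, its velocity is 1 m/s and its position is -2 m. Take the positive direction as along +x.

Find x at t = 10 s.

-292.5 m

On each constant-a segment, Δv = aΔt and Δx = v₀Δt + ½aΔt²; chain segment to segment.
0–5 s: v starts 1 m/s; Δx = 1·5 + ½·-11·5² = -132.5 m; v ends -54 m/s.
5–9 s: v starts -54 m/s; Δx = -54·4 + ½·9·4² = -144 m; v ends -18 m/s.
9–10 s: v starts -18 m/s; Δx = -18·1 + ½·8·1² = -14 m; v ends -10 m/s.
x(10) = -2 + Σ Δx = -292.5 m.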